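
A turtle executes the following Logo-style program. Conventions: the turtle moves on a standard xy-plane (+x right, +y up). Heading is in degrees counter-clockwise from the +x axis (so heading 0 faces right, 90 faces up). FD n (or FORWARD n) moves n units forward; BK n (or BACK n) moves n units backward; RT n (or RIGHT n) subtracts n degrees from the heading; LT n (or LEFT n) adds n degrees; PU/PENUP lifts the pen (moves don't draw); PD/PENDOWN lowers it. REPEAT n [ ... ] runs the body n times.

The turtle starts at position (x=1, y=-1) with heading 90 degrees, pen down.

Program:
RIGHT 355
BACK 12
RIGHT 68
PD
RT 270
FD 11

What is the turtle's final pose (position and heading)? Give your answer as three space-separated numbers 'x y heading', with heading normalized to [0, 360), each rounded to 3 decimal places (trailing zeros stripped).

Executing turtle program step by step:
Start: pos=(1,-1), heading=90, pen down
RT 355: heading 90 -> 95
BK 12: (1,-1) -> (2.046,-12.954) [heading=95, draw]
RT 68: heading 95 -> 27
PD: pen down
RT 270: heading 27 -> 117
FD 11: (2.046,-12.954) -> (-2.948,-3.153) [heading=117, draw]
Final: pos=(-2.948,-3.153), heading=117, 2 segment(s) drawn

Answer: -2.948 -3.153 117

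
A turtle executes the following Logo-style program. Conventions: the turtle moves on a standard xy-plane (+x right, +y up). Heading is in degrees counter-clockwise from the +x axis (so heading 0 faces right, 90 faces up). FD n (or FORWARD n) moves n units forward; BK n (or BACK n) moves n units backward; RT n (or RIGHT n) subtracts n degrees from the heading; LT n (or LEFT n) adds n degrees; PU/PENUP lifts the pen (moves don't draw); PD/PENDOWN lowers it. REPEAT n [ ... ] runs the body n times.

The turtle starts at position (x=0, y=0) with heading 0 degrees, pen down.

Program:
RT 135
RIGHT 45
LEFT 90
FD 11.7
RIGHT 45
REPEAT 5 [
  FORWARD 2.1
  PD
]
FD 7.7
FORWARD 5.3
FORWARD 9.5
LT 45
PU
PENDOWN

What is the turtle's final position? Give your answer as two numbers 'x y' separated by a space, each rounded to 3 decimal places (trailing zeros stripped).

Executing turtle program step by step:
Start: pos=(0,0), heading=0, pen down
RT 135: heading 0 -> 225
RT 45: heading 225 -> 180
LT 90: heading 180 -> 270
FD 11.7: (0,0) -> (0,-11.7) [heading=270, draw]
RT 45: heading 270 -> 225
REPEAT 5 [
  -- iteration 1/5 --
  FD 2.1: (0,-11.7) -> (-1.485,-13.185) [heading=225, draw]
  PD: pen down
  -- iteration 2/5 --
  FD 2.1: (-1.485,-13.185) -> (-2.97,-14.67) [heading=225, draw]
  PD: pen down
  -- iteration 3/5 --
  FD 2.1: (-2.97,-14.67) -> (-4.455,-16.155) [heading=225, draw]
  PD: pen down
  -- iteration 4/5 --
  FD 2.1: (-4.455,-16.155) -> (-5.94,-17.64) [heading=225, draw]
  PD: pen down
  -- iteration 5/5 --
  FD 2.1: (-5.94,-17.64) -> (-7.425,-19.125) [heading=225, draw]
  PD: pen down
]
FD 7.7: (-7.425,-19.125) -> (-12.869,-24.569) [heading=225, draw]
FD 5.3: (-12.869,-24.569) -> (-16.617,-28.317) [heading=225, draw]
FD 9.5: (-16.617,-28.317) -> (-23.335,-35.035) [heading=225, draw]
LT 45: heading 225 -> 270
PU: pen up
PD: pen down
Final: pos=(-23.335,-35.035), heading=270, 9 segment(s) drawn

Answer: -23.335 -35.035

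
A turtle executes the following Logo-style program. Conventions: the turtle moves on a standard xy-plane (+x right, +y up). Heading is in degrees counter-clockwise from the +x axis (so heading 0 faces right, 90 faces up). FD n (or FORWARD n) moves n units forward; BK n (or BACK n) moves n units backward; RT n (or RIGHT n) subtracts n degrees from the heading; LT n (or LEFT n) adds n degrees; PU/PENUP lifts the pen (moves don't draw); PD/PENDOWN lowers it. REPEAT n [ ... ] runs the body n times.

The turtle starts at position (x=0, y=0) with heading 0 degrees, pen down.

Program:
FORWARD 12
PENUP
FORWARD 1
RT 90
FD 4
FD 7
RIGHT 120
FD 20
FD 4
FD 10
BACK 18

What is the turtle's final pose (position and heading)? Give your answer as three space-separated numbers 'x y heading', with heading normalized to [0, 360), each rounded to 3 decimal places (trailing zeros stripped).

Executing turtle program step by step:
Start: pos=(0,0), heading=0, pen down
FD 12: (0,0) -> (12,0) [heading=0, draw]
PU: pen up
FD 1: (12,0) -> (13,0) [heading=0, move]
RT 90: heading 0 -> 270
FD 4: (13,0) -> (13,-4) [heading=270, move]
FD 7: (13,-4) -> (13,-11) [heading=270, move]
RT 120: heading 270 -> 150
FD 20: (13,-11) -> (-4.321,-1) [heading=150, move]
FD 4: (-4.321,-1) -> (-7.785,1) [heading=150, move]
FD 10: (-7.785,1) -> (-16.445,6) [heading=150, move]
BK 18: (-16.445,6) -> (-0.856,-3) [heading=150, move]
Final: pos=(-0.856,-3), heading=150, 1 segment(s) drawn

Answer: -0.856 -3 150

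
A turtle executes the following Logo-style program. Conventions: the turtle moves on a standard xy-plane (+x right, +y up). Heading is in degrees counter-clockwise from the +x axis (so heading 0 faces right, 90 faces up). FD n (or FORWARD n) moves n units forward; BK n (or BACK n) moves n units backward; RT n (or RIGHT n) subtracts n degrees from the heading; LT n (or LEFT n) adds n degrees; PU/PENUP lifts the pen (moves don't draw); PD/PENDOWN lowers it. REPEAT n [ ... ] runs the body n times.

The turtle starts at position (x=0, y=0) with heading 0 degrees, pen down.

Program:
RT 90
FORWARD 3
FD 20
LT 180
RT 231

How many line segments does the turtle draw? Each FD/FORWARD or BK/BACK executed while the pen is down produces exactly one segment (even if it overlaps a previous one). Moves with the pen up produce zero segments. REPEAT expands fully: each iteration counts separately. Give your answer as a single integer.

Answer: 2

Derivation:
Executing turtle program step by step:
Start: pos=(0,0), heading=0, pen down
RT 90: heading 0 -> 270
FD 3: (0,0) -> (0,-3) [heading=270, draw]
FD 20: (0,-3) -> (0,-23) [heading=270, draw]
LT 180: heading 270 -> 90
RT 231: heading 90 -> 219
Final: pos=(0,-23), heading=219, 2 segment(s) drawn
Segments drawn: 2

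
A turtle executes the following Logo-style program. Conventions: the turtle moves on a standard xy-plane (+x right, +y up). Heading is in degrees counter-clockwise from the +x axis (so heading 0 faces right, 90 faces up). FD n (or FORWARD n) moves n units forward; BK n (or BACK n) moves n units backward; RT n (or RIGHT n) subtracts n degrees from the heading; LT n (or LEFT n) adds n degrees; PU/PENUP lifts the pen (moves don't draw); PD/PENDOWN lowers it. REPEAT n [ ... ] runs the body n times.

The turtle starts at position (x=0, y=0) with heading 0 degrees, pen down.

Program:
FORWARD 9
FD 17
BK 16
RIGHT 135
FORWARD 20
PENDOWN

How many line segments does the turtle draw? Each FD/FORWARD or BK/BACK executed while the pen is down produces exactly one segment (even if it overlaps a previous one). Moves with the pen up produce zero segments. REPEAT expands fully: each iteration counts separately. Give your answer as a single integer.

Answer: 4

Derivation:
Executing turtle program step by step:
Start: pos=(0,0), heading=0, pen down
FD 9: (0,0) -> (9,0) [heading=0, draw]
FD 17: (9,0) -> (26,0) [heading=0, draw]
BK 16: (26,0) -> (10,0) [heading=0, draw]
RT 135: heading 0 -> 225
FD 20: (10,0) -> (-4.142,-14.142) [heading=225, draw]
PD: pen down
Final: pos=(-4.142,-14.142), heading=225, 4 segment(s) drawn
Segments drawn: 4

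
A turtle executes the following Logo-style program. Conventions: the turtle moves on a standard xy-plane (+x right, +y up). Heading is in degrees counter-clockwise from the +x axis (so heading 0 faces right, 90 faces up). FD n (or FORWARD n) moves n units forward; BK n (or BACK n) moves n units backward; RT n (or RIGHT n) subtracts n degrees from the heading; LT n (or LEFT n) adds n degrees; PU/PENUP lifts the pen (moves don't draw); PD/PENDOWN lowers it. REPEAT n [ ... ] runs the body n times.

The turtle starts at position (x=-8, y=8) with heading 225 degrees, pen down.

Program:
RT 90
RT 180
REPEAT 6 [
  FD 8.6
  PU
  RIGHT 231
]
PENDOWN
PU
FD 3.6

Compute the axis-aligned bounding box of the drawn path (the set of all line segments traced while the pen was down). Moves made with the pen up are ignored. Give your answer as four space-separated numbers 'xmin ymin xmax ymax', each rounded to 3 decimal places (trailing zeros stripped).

Answer: -8 1.919 -1.919 8

Derivation:
Executing turtle program step by step:
Start: pos=(-8,8), heading=225, pen down
RT 90: heading 225 -> 135
RT 180: heading 135 -> 315
REPEAT 6 [
  -- iteration 1/6 --
  FD 8.6: (-8,8) -> (-1.919,1.919) [heading=315, draw]
  PU: pen up
  RT 231: heading 315 -> 84
  -- iteration 2/6 --
  FD 8.6: (-1.919,1.919) -> (-1.02,10.472) [heading=84, move]
  PU: pen up
  RT 231: heading 84 -> 213
  -- iteration 3/6 --
  FD 8.6: (-1.02,10.472) -> (-8.233,5.788) [heading=213, move]
  PU: pen up
  RT 231: heading 213 -> 342
  -- iteration 4/6 --
  FD 8.6: (-8.233,5.788) -> (-0.053,3.13) [heading=342, move]
  PU: pen up
  RT 231: heading 342 -> 111
  -- iteration 5/6 --
  FD 8.6: (-0.053,3.13) -> (-3.135,11.159) [heading=111, move]
  PU: pen up
  RT 231: heading 111 -> 240
  -- iteration 6/6 --
  FD 8.6: (-3.135,11.159) -> (-7.435,3.711) [heading=240, move]
  PU: pen up
  RT 231: heading 240 -> 9
]
PD: pen down
PU: pen up
FD 3.6: (-7.435,3.711) -> (-3.88,4.274) [heading=9, move]
Final: pos=(-3.88,4.274), heading=9, 1 segment(s) drawn

Segment endpoints: x in {-8, -1.919}, y in {1.919, 8}
xmin=-8, ymin=1.919, xmax=-1.919, ymax=8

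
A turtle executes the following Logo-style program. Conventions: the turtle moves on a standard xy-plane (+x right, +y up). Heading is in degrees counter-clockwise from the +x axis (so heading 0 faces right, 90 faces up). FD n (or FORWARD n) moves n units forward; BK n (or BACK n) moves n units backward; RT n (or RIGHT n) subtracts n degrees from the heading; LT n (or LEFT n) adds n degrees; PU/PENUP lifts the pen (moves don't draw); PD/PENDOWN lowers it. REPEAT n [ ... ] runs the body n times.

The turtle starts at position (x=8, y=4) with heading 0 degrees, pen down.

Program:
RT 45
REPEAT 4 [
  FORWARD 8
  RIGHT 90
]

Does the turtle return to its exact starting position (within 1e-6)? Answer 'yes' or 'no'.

Executing turtle program step by step:
Start: pos=(8,4), heading=0, pen down
RT 45: heading 0 -> 315
REPEAT 4 [
  -- iteration 1/4 --
  FD 8: (8,4) -> (13.657,-1.657) [heading=315, draw]
  RT 90: heading 315 -> 225
  -- iteration 2/4 --
  FD 8: (13.657,-1.657) -> (8,-7.314) [heading=225, draw]
  RT 90: heading 225 -> 135
  -- iteration 3/4 --
  FD 8: (8,-7.314) -> (2.343,-1.657) [heading=135, draw]
  RT 90: heading 135 -> 45
  -- iteration 4/4 --
  FD 8: (2.343,-1.657) -> (8,4) [heading=45, draw]
  RT 90: heading 45 -> 315
]
Final: pos=(8,4), heading=315, 4 segment(s) drawn

Start position: (8, 4)
Final position: (8, 4)
Distance = 0; < 1e-6 -> CLOSED

Answer: yes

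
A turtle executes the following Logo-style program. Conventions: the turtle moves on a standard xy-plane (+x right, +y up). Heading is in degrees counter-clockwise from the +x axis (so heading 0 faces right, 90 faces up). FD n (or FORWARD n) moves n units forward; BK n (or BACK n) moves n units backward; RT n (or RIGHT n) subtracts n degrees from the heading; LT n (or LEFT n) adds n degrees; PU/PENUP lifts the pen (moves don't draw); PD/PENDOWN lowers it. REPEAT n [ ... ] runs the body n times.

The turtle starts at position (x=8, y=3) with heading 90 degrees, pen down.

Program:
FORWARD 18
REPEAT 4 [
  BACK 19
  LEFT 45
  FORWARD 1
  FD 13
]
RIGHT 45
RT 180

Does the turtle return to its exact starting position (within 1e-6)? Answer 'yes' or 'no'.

Executing turtle program step by step:
Start: pos=(8,3), heading=90, pen down
FD 18: (8,3) -> (8,21) [heading=90, draw]
REPEAT 4 [
  -- iteration 1/4 --
  BK 19: (8,21) -> (8,2) [heading=90, draw]
  LT 45: heading 90 -> 135
  FD 1: (8,2) -> (7.293,2.707) [heading=135, draw]
  FD 13: (7.293,2.707) -> (-1.899,11.899) [heading=135, draw]
  -- iteration 2/4 --
  BK 19: (-1.899,11.899) -> (11.536,-1.536) [heading=135, draw]
  LT 45: heading 135 -> 180
  FD 1: (11.536,-1.536) -> (10.536,-1.536) [heading=180, draw]
  FD 13: (10.536,-1.536) -> (-2.464,-1.536) [heading=180, draw]
  -- iteration 3/4 --
  BK 19: (-2.464,-1.536) -> (16.536,-1.536) [heading=180, draw]
  LT 45: heading 180 -> 225
  FD 1: (16.536,-1.536) -> (15.828,-2.243) [heading=225, draw]
  FD 13: (15.828,-2.243) -> (6.636,-11.435) [heading=225, draw]
  -- iteration 4/4 --
  BK 19: (6.636,-11.435) -> (20.071,2) [heading=225, draw]
  LT 45: heading 225 -> 270
  FD 1: (20.071,2) -> (20.071,1) [heading=270, draw]
  FD 13: (20.071,1) -> (20.071,-12) [heading=270, draw]
]
RT 45: heading 270 -> 225
RT 180: heading 225 -> 45
Final: pos=(20.071,-12), heading=45, 13 segment(s) drawn

Start position: (8, 3)
Final position: (20.071, -12)
Distance = 19.254; >= 1e-6 -> NOT closed

Answer: no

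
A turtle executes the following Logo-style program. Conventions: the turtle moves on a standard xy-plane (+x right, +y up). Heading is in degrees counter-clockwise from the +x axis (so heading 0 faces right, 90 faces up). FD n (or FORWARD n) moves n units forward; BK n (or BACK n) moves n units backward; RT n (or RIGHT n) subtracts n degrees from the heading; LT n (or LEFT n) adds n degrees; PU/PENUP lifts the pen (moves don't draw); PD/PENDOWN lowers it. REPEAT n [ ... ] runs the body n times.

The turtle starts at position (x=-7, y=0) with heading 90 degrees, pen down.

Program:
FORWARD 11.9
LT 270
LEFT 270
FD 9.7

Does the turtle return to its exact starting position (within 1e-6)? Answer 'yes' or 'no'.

Executing turtle program step by step:
Start: pos=(-7,0), heading=90, pen down
FD 11.9: (-7,0) -> (-7,11.9) [heading=90, draw]
LT 270: heading 90 -> 0
LT 270: heading 0 -> 270
FD 9.7: (-7,11.9) -> (-7,2.2) [heading=270, draw]
Final: pos=(-7,2.2), heading=270, 2 segment(s) drawn

Start position: (-7, 0)
Final position: (-7, 2.2)
Distance = 2.2; >= 1e-6 -> NOT closed

Answer: no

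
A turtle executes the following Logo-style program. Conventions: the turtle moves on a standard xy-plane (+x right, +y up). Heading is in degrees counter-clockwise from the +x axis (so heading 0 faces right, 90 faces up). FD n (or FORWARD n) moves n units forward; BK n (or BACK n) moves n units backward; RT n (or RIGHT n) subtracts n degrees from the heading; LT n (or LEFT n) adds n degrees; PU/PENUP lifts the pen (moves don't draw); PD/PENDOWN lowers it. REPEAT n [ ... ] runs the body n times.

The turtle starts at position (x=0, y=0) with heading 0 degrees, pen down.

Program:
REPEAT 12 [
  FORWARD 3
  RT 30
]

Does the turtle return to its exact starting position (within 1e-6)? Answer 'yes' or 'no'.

Executing turtle program step by step:
Start: pos=(0,0), heading=0, pen down
REPEAT 12 [
  -- iteration 1/12 --
  FD 3: (0,0) -> (3,0) [heading=0, draw]
  RT 30: heading 0 -> 330
  -- iteration 2/12 --
  FD 3: (3,0) -> (5.598,-1.5) [heading=330, draw]
  RT 30: heading 330 -> 300
  -- iteration 3/12 --
  FD 3: (5.598,-1.5) -> (7.098,-4.098) [heading=300, draw]
  RT 30: heading 300 -> 270
  -- iteration 4/12 --
  FD 3: (7.098,-4.098) -> (7.098,-7.098) [heading=270, draw]
  RT 30: heading 270 -> 240
  -- iteration 5/12 --
  FD 3: (7.098,-7.098) -> (5.598,-9.696) [heading=240, draw]
  RT 30: heading 240 -> 210
  -- iteration 6/12 --
  FD 3: (5.598,-9.696) -> (3,-11.196) [heading=210, draw]
  RT 30: heading 210 -> 180
  -- iteration 7/12 --
  FD 3: (3,-11.196) -> (0,-11.196) [heading=180, draw]
  RT 30: heading 180 -> 150
  -- iteration 8/12 --
  FD 3: (0,-11.196) -> (-2.598,-9.696) [heading=150, draw]
  RT 30: heading 150 -> 120
  -- iteration 9/12 --
  FD 3: (-2.598,-9.696) -> (-4.098,-7.098) [heading=120, draw]
  RT 30: heading 120 -> 90
  -- iteration 10/12 --
  FD 3: (-4.098,-7.098) -> (-4.098,-4.098) [heading=90, draw]
  RT 30: heading 90 -> 60
  -- iteration 11/12 --
  FD 3: (-4.098,-4.098) -> (-2.598,-1.5) [heading=60, draw]
  RT 30: heading 60 -> 30
  -- iteration 12/12 --
  FD 3: (-2.598,-1.5) -> (0,0) [heading=30, draw]
  RT 30: heading 30 -> 0
]
Final: pos=(0,0), heading=0, 12 segment(s) drawn

Start position: (0, 0)
Final position: (0, 0)
Distance = 0; < 1e-6 -> CLOSED

Answer: yes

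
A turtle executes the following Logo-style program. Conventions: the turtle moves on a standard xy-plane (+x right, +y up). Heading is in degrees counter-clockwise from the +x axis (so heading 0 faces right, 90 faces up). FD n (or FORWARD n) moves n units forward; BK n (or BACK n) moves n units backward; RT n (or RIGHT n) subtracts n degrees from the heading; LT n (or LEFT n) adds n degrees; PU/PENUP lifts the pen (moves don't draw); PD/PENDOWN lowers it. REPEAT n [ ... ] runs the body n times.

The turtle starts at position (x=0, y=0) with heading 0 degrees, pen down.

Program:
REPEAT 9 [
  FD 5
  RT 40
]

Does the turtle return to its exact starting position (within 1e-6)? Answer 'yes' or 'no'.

Answer: yes

Derivation:
Executing turtle program step by step:
Start: pos=(0,0), heading=0, pen down
REPEAT 9 [
  -- iteration 1/9 --
  FD 5: (0,0) -> (5,0) [heading=0, draw]
  RT 40: heading 0 -> 320
  -- iteration 2/9 --
  FD 5: (5,0) -> (8.83,-3.214) [heading=320, draw]
  RT 40: heading 320 -> 280
  -- iteration 3/9 --
  FD 5: (8.83,-3.214) -> (9.698,-8.138) [heading=280, draw]
  RT 40: heading 280 -> 240
  -- iteration 4/9 --
  FD 5: (9.698,-8.138) -> (7.198,-12.468) [heading=240, draw]
  RT 40: heading 240 -> 200
  -- iteration 5/9 --
  FD 5: (7.198,-12.468) -> (2.5,-14.178) [heading=200, draw]
  RT 40: heading 200 -> 160
  -- iteration 6/9 --
  FD 5: (2.5,-14.178) -> (-2.198,-12.468) [heading=160, draw]
  RT 40: heading 160 -> 120
  -- iteration 7/9 --
  FD 5: (-2.198,-12.468) -> (-4.698,-8.138) [heading=120, draw]
  RT 40: heading 120 -> 80
  -- iteration 8/9 --
  FD 5: (-4.698,-8.138) -> (-3.83,-3.214) [heading=80, draw]
  RT 40: heading 80 -> 40
  -- iteration 9/9 --
  FD 5: (-3.83,-3.214) -> (0,0) [heading=40, draw]
  RT 40: heading 40 -> 0
]
Final: pos=(0,0), heading=0, 9 segment(s) drawn

Start position: (0, 0)
Final position: (0, 0)
Distance = 0; < 1e-6 -> CLOSED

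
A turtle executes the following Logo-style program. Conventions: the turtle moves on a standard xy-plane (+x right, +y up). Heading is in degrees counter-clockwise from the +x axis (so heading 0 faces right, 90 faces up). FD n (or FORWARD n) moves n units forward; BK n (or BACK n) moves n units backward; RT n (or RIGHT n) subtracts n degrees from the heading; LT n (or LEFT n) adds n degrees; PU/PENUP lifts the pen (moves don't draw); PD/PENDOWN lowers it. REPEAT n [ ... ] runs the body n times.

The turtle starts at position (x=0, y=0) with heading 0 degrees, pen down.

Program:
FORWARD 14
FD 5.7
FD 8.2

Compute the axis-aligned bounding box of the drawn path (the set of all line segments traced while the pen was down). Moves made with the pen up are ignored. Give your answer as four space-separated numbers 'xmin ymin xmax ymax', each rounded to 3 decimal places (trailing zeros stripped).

Answer: 0 0 27.9 0

Derivation:
Executing turtle program step by step:
Start: pos=(0,0), heading=0, pen down
FD 14: (0,0) -> (14,0) [heading=0, draw]
FD 5.7: (14,0) -> (19.7,0) [heading=0, draw]
FD 8.2: (19.7,0) -> (27.9,0) [heading=0, draw]
Final: pos=(27.9,0), heading=0, 3 segment(s) drawn

Segment endpoints: x in {0, 14, 19.7, 27.9}, y in {0}
xmin=0, ymin=0, xmax=27.9, ymax=0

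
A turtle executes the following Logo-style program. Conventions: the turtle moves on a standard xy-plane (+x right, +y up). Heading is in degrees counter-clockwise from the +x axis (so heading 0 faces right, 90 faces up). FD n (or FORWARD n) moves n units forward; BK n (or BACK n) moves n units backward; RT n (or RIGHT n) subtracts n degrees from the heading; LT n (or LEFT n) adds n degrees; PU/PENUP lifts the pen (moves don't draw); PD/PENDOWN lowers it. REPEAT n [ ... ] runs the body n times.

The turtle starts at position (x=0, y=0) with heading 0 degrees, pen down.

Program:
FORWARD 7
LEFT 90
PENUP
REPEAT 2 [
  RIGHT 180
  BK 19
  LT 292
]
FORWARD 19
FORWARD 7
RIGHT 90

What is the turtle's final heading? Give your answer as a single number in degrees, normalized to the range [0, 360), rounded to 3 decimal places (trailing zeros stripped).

Executing turtle program step by step:
Start: pos=(0,0), heading=0, pen down
FD 7: (0,0) -> (7,0) [heading=0, draw]
LT 90: heading 0 -> 90
PU: pen up
REPEAT 2 [
  -- iteration 1/2 --
  RT 180: heading 90 -> 270
  BK 19: (7,0) -> (7,19) [heading=270, move]
  LT 292: heading 270 -> 202
  -- iteration 2/2 --
  RT 180: heading 202 -> 22
  BK 19: (7,19) -> (-10.616,11.882) [heading=22, move]
  LT 292: heading 22 -> 314
]
FD 19: (-10.616,11.882) -> (2.582,-1.785) [heading=314, move]
FD 7: (2.582,-1.785) -> (7.445,-6.82) [heading=314, move]
RT 90: heading 314 -> 224
Final: pos=(7.445,-6.82), heading=224, 1 segment(s) drawn

Answer: 224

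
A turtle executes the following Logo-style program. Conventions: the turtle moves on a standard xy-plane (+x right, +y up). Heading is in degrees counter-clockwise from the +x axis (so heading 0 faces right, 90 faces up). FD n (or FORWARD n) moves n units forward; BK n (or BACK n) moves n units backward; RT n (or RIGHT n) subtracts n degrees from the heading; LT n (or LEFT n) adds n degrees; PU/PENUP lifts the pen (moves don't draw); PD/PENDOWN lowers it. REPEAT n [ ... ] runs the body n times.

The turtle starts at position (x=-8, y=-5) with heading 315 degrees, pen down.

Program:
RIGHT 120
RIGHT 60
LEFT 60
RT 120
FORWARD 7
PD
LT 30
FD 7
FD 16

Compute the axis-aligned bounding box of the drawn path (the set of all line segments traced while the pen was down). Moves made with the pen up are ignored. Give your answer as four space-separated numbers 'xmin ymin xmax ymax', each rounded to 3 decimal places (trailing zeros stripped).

Answer: -12.141 -5 -6.188 23.978

Derivation:
Executing turtle program step by step:
Start: pos=(-8,-5), heading=315, pen down
RT 120: heading 315 -> 195
RT 60: heading 195 -> 135
LT 60: heading 135 -> 195
RT 120: heading 195 -> 75
FD 7: (-8,-5) -> (-6.188,1.761) [heading=75, draw]
PD: pen down
LT 30: heading 75 -> 105
FD 7: (-6.188,1.761) -> (-8,8.523) [heading=105, draw]
FD 16: (-8,8.523) -> (-12.141,23.978) [heading=105, draw]
Final: pos=(-12.141,23.978), heading=105, 3 segment(s) drawn

Segment endpoints: x in {-12.141, -8, -6.188}, y in {-5, 1.761, 8.523, 23.978}
xmin=-12.141, ymin=-5, xmax=-6.188, ymax=23.978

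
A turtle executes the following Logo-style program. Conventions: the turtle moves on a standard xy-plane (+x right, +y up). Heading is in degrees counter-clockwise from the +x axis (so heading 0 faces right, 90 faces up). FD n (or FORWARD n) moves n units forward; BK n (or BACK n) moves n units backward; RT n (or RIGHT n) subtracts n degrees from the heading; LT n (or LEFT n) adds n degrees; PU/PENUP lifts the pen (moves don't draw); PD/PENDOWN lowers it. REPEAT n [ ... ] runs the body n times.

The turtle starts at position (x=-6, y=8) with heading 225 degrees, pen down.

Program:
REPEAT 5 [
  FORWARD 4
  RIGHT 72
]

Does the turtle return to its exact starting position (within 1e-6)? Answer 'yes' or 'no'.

Executing turtle program step by step:
Start: pos=(-6,8), heading=225, pen down
REPEAT 5 [
  -- iteration 1/5 --
  FD 4: (-6,8) -> (-8.828,5.172) [heading=225, draw]
  RT 72: heading 225 -> 153
  -- iteration 2/5 --
  FD 4: (-8.828,5.172) -> (-12.392,6.988) [heading=153, draw]
  RT 72: heading 153 -> 81
  -- iteration 3/5 --
  FD 4: (-12.392,6.988) -> (-11.767,10.938) [heading=81, draw]
  RT 72: heading 81 -> 9
  -- iteration 4/5 --
  FD 4: (-11.767,10.938) -> (-7.816,11.564) [heading=9, draw]
  RT 72: heading 9 -> 297
  -- iteration 5/5 --
  FD 4: (-7.816,11.564) -> (-6,8) [heading=297, draw]
  RT 72: heading 297 -> 225
]
Final: pos=(-6,8), heading=225, 5 segment(s) drawn

Start position: (-6, 8)
Final position: (-6, 8)
Distance = 0; < 1e-6 -> CLOSED

Answer: yes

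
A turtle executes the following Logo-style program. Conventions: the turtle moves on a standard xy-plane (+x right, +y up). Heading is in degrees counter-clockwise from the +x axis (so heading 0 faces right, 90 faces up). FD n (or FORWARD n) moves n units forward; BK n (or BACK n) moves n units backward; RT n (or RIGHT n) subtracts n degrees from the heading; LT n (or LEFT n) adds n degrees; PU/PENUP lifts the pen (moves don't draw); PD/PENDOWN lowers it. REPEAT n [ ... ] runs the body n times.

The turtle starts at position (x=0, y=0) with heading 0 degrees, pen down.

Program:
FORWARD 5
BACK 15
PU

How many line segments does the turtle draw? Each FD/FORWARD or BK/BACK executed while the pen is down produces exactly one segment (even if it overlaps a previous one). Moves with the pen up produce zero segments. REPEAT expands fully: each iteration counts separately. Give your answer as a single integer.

Answer: 2

Derivation:
Executing turtle program step by step:
Start: pos=(0,0), heading=0, pen down
FD 5: (0,0) -> (5,0) [heading=0, draw]
BK 15: (5,0) -> (-10,0) [heading=0, draw]
PU: pen up
Final: pos=(-10,0), heading=0, 2 segment(s) drawn
Segments drawn: 2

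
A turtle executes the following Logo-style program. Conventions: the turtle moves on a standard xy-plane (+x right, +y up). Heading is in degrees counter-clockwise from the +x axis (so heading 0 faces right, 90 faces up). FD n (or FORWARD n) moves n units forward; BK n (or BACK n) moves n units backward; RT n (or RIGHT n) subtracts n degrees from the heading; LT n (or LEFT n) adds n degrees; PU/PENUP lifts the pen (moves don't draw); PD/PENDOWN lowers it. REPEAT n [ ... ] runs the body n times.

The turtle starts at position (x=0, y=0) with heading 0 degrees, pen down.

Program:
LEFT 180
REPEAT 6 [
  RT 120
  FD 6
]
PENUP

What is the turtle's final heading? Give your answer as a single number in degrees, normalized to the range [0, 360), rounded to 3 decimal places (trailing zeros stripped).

Answer: 180

Derivation:
Executing turtle program step by step:
Start: pos=(0,0), heading=0, pen down
LT 180: heading 0 -> 180
REPEAT 6 [
  -- iteration 1/6 --
  RT 120: heading 180 -> 60
  FD 6: (0,0) -> (3,5.196) [heading=60, draw]
  -- iteration 2/6 --
  RT 120: heading 60 -> 300
  FD 6: (3,5.196) -> (6,0) [heading=300, draw]
  -- iteration 3/6 --
  RT 120: heading 300 -> 180
  FD 6: (6,0) -> (0,0) [heading=180, draw]
  -- iteration 4/6 --
  RT 120: heading 180 -> 60
  FD 6: (0,0) -> (3,5.196) [heading=60, draw]
  -- iteration 5/6 --
  RT 120: heading 60 -> 300
  FD 6: (3,5.196) -> (6,0) [heading=300, draw]
  -- iteration 6/6 --
  RT 120: heading 300 -> 180
  FD 6: (6,0) -> (0,0) [heading=180, draw]
]
PU: pen up
Final: pos=(0,0), heading=180, 6 segment(s) drawn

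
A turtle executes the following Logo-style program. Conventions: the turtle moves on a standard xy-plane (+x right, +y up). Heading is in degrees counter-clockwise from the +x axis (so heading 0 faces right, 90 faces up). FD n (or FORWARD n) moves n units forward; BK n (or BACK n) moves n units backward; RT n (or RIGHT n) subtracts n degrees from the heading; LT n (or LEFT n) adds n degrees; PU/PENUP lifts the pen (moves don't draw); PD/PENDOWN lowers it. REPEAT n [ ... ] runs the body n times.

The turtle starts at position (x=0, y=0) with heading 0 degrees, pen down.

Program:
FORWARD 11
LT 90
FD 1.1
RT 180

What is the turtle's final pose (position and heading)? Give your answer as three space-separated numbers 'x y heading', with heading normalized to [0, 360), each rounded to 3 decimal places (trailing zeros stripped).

Answer: 11 1.1 270

Derivation:
Executing turtle program step by step:
Start: pos=(0,0), heading=0, pen down
FD 11: (0,0) -> (11,0) [heading=0, draw]
LT 90: heading 0 -> 90
FD 1.1: (11,0) -> (11,1.1) [heading=90, draw]
RT 180: heading 90 -> 270
Final: pos=(11,1.1), heading=270, 2 segment(s) drawn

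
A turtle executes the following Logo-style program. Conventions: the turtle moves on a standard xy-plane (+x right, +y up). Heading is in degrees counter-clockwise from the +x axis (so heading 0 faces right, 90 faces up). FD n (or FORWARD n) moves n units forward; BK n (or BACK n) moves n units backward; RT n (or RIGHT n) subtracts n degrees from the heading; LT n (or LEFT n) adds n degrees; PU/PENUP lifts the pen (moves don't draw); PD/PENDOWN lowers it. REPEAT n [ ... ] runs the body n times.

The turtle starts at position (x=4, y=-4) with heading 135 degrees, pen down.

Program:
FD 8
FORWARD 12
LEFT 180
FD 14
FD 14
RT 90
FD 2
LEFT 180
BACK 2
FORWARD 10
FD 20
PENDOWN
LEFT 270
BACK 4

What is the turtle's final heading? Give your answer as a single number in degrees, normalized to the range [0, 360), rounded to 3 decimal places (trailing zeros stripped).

Executing turtle program step by step:
Start: pos=(4,-4), heading=135, pen down
FD 8: (4,-4) -> (-1.657,1.657) [heading=135, draw]
FD 12: (-1.657,1.657) -> (-10.142,10.142) [heading=135, draw]
LT 180: heading 135 -> 315
FD 14: (-10.142,10.142) -> (-0.243,0.243) [heading=315, draw]
FD 14: (-0.243,0.243) -> (9.657,-9.657) [heading=315, draw]
RT 90: heading 315 -> 225
FD 2: (9.657,-9.657) -> (8.243,-11.071) [heading=225, draw]
LT 180: heading 225 -> 45
BK 2: (8.243,-11.071) -> (6.828,-12.485) [heading=45, draw]
FD 10: (6.828,-12.485) -> (13.899,-5.414) [heading=45, draw]
FD 20: (13.899,-5.414) -> (28.042,8.728) [heading=45, draw]
PD: pen down
LT 270: heading 45 -> 315
BK 4: (28.042,8.728) -> (25.213,11.556) [heading=315, draw]
Final: pos=(25.213,11.556), heading=315, 9 segment(s) drawn

Answer: 315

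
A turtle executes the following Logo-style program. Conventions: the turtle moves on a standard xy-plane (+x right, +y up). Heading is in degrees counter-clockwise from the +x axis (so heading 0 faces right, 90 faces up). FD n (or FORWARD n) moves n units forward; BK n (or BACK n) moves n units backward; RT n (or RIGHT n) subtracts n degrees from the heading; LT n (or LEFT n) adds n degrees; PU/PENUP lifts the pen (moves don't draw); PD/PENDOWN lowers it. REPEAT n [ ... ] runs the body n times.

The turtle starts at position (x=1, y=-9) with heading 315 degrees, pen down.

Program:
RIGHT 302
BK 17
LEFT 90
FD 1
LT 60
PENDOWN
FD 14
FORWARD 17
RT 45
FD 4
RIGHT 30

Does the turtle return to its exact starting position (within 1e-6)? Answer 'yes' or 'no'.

Answer: no

Derivation:
Executing turtle program step by step:
Start: pos=(1,-9), heading=315, pen down
RT 302: heading 315 -> 13
BK 17: (1,-9) -> (-15.564,-12.824) [heading=13, draw]
LT 90: heading 13 -> 103
FD 1: (-15.564,-12.824) -> (-15.789,-11.85) [heading=103, draw]
LT 60: heading 103 -> 163
PD: pen down
FD 14: (-15.789,-11.85) -> (-29.178,-7.757) [heading=163, draw]
FD 17: (-29.178,-7.757) -> (-45.435,-2.786) [heading=163, draw]
RT 45: heading 163 -> 118
FD 4: (-45.435,-2.786) -> (-47.313,0.746) [heading=118, draw]
RT 30: heading 118 -> 88
Final: pos=(-47.313,0.746), heading=88, 5 segment(s) drawn

Start position: (1, -9)
Final position: (-47.313, 0.746)
Distance = 49.286; >= 1e-6 -> NOT closed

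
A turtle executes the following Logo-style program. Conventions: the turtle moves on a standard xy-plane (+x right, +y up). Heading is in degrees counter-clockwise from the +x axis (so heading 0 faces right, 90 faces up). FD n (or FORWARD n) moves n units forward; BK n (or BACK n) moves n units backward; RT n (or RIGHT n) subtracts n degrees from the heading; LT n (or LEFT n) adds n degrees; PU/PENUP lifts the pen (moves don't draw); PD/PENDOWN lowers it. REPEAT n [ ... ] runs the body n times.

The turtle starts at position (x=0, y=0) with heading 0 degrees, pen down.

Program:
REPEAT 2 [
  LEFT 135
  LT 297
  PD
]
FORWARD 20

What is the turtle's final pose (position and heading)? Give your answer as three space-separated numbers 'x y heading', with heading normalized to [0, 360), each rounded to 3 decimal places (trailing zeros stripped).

Answer: -16.18 11.756 144

Derivation:
Executing turtle program step by step:
Start: pos=(0,0), heading=0, pen down
REPEAT 2 [
  -- iteration 1/2 --
  LT 135: heading 0 -> 135
  LT 297: heading 135 -> 72
  PD: pen down
  -- iteration 2/2 --
  LT 135: heading 72 -> 207
  LT 297: heading 207 -> 144
  PD: pen down
]
FD 20: (0,0) -> (-16.18,11.756) [heading=144, draw]
Final: pos=(-16.18,11.756), heading=144, 1 segment(s) drawn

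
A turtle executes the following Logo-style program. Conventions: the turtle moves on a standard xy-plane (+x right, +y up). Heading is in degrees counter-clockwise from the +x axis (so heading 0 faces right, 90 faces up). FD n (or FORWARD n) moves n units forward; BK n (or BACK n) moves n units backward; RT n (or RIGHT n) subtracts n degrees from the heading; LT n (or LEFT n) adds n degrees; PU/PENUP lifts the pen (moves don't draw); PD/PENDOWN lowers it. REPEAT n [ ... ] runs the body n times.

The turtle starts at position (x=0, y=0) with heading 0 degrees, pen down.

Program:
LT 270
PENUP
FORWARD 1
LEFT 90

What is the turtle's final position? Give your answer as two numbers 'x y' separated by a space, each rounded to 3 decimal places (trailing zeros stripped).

Answer: 0 -1

Derivation:
Executing turtle program step by step:
Start: pos=(0,0), heading=0, pen down
LT 270: heading 0 -> 270
PU: pen up
FD 1: (0,0) -> (0,-1) [heading=270, move]
LT 90: heading 270 -> 0
Final: pos=(0,-1), heading=0, 0 segment(s) drawn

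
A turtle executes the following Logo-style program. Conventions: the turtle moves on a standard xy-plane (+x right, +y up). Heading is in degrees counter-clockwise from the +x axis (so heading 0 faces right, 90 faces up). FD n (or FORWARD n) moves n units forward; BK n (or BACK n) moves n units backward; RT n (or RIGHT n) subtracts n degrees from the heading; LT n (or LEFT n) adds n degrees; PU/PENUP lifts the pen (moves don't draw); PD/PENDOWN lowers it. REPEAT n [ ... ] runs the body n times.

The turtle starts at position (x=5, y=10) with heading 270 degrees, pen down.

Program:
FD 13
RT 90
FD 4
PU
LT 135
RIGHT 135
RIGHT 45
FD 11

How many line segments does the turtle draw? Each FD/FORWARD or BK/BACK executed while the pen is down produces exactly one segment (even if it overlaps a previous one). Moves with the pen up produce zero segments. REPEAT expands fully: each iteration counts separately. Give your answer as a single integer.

Executing turtle program step by step:
Start: pos=(5,10), heading=270, pen down
FD 13: (5,10) -> (5,-3) [heading=270, draw]
RT 90: heading 270 -> 180
FD 4: (5,-3) -> (1,-3) [heading=180, draw]
PU: pen up
LT 135: heading 180 -> 315
RT 135: heading 315 -> 180
RT 45: heading 180 -> 135
FD 11: (1,-3) -> (-6.778,4.778) [heading=135, move]
Final: pos=(-6.778,4.778), heading=135, 2 segment(s) drawn
Segments drawn: 2

Answer: 2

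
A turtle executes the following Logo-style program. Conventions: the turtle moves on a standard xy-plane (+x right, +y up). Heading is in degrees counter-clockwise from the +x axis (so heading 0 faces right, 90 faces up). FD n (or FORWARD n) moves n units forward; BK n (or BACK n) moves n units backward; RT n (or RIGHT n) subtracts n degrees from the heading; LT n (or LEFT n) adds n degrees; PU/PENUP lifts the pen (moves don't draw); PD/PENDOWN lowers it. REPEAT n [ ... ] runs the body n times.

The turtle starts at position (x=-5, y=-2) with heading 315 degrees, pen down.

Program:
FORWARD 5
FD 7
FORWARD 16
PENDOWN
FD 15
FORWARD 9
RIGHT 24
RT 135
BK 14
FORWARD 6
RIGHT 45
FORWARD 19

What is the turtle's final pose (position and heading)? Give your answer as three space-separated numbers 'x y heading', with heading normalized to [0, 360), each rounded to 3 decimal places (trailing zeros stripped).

Executing turtle program step by step:
Start: pos=(-5,-2), heading=315, pen down
FD 5: (-5,-2) -> (-1.464,-5.536) [heading=315, draw]
FD 7: (-1.464,-5.536) -> (3.485,-10.485) [heading=315, draw]
FD 16: (3.485,-10.485) -> (14.799,-21.799) [heading=315, draw]
PD: pen down
FD 15: (14.799,-21.799) -> (25.406,-32.406) [heading=315, draw]
FD 9: (25.406,-32.406) -> (31.77,-38.77) [heading=315, draw]
RT 24: heading 315 -> 291
RT 135: heading 291 -> 156
BK 14: (31.77,-38.77) -> (44.559,-44.464) [heading=156, draw]
FD 6: (44.559,-44.464) -> (39.078,-42.023) [heading=156, draw]
RT 45: heading 156 -> 111
FD 19: (39.078,-42.023) -> (32.269,-24.285) [heading=111, draw]
Final: pos=(32.269,-24.285), heading=111, 8 segment(s) drawn

Answer: 32.269 -24.285 111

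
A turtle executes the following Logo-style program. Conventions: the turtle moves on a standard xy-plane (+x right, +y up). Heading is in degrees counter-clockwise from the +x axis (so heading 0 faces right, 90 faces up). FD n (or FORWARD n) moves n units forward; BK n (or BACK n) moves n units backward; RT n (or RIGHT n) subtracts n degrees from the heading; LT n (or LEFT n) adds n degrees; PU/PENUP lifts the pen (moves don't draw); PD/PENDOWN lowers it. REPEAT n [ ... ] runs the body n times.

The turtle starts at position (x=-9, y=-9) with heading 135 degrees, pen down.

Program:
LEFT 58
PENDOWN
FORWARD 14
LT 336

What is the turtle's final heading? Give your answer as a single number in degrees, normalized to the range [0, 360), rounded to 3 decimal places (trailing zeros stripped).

Answer: 169

Derivation:
Executing turtle program step by step:
Start: pos=(-9,-9), heading=135, pen down
LT 58: heading 135 -> 193
PD: pen down
FD 14: (-9,-9) -> (-22.641,-12.149) [heading=193, draw]
LT 336: heading 193 -> 169
Final: pos=(-22.641,-12.149), heading=169, 1 segment(s) drawn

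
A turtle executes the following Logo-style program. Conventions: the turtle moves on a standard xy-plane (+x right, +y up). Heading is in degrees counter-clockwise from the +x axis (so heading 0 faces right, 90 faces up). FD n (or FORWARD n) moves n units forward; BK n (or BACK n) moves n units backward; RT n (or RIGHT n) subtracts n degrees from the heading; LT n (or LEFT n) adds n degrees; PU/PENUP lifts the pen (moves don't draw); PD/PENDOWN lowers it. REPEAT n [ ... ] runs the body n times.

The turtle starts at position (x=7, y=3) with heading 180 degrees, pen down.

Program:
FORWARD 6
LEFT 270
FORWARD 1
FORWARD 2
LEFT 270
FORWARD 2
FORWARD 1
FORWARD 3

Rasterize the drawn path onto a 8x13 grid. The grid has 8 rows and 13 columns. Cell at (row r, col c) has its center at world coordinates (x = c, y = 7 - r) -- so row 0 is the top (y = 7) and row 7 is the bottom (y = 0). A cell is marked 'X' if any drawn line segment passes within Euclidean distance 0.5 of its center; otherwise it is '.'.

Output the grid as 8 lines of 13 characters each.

Answer: .............
.XXXXXXX.....
.X...........
.X...........
.XXXXXXX.....
.............
.............
.............

Derivation:
Segment 0: (7,3) -> (1,3)
Segment 1: (1,3) -> (1,4)
Segment 2: (1,4) -> (1,6)
Segment 3: (1,6) -> (3,6)
Segment 4: (3,6) -> (4,6)
Segment 5: (4,6) -> (7,6)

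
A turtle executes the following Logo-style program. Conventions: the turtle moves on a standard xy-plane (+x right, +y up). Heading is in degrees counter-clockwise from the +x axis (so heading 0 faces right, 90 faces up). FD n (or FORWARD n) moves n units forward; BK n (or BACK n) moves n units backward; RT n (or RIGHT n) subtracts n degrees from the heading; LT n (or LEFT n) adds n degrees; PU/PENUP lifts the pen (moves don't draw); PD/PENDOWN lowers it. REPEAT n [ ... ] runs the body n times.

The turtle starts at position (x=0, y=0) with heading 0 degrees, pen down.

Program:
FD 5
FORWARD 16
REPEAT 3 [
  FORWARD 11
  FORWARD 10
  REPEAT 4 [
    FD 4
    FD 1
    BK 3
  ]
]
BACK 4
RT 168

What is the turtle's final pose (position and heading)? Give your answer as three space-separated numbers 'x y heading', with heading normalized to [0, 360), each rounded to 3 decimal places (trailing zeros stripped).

Executing turtle program step by step:
Start: pos=(0,0), heading=0, pen down
FD 5: (0,0) -> (5,0) [heading=0, draw]
FD 16: (5,0) -> (21,0) [heading=0, draw]
REPEAT 3 [
  -- iteration 1/3 --
  FD 11: (21,0) -> (32,0) [heading=0, draw]
  FD 10: (32,0) -> (42,0) [heading=0, draw]
  REPEAT 4 [
    -- iteration 1/4 --
    FD 4: (42,0) -> (46,0) [heading=0, draw]
    FD 1: (46,0) -> (47,0) [heading=0, draw]
    BK 3: (47,0) -> (44,0) [heading=0, draw]
    -- iteration 2/4 --
    FD 4: (44,0) -> (48,0) [heading=0, draw]
    FD 1: (48,0) -> (49,0) [heading=0, draw]
    BK 3: (49,0) -> (46,0) [heading=0, draw]
    -- iteration 3/4 --
    FD 4: (46,0) -> (50,0) [heading=0, draw]
    FD 1: (50,0) -> (51,0) [heading=0, draw]
    BK 3: (51,0) -> (48,0) [heading=0, draw]
    -- iteration 4/4 --
    FD 4: (48,0) -> (52,0) [heading=0, draw]
    FD 1: (52,0) -> (53,0) [heading=0, draw]
    BK 3: (53,0) -> (50,0) [heading=0, draw]
  ]
  -- iteration 2/3 --
  FD 11: (50,0) -> (61,0) [heading=0, draw]
  FD 10: (61,0) -> (71,0) [heading=0, draw]
  REPEAT 4 [
    -- iteration 1/4 --
    FD 4: (71,0) -> (75,0) [heading=0, draw]
    FD 1: (75,0) -> (76,0) [heading=0, draw]
    BK 3: (76,0) -> (73,0) [heading=0, draw]
    -- iteration 2/4 --
    FD 4: (73,0) -> (77,0) [heading=0, draw]
    FD 1: (77,0) -> (78,0) [heading=0, draw]
    BK 3: (78,0) -> (75,0) [heading=0, draw]
    -- iteration 3/4 --
    FD 4: (75,0) -> (79,0) [heading=0, draw]
    FD 1: (79,0) -> (80,0) [heading=0, draw]
    BK 3: (80,0) -> (77,0) [heading=0, draw]
    -- iteration 4/4 --
    FD 4: (77,0) -> (81,0) [heading=0, draw]
    FD 1: (81,0) -> (82,0) [heading=0, draw]
    BK 3: (82,0) -> (79,0) [heading=0, draw]
  ]
  -- iteration 3/3 --
  FD 11: (79,0) -> (90,0) [heading=0, draw]
  FD 10: (90,0) -> (100,0) [heading=0, draw]
  REPEAT 4 [
    -- iteration 1/4 --
    FD 4: (100,0) -> (104,0) [heading=0, draw]
    FD 1: (104,0) -> (105,0) [heading=0, draw]
    BK 3: (105,0) -> (102,0) [heading=0, draw]
    -- iteration 2/4 --
    FD 4: (102,0) -> (106,0) [heading=0, draw]
    FD 1: (106,0) -> (107,0) [heading=0, draw]
    BK 3: (107,0) -> (104,0) [heading=0, draw]
    -- iteration 3/4 --
    FD 4: (104,0) -> (108,0) [heading=0, draw]
    FD 1: (108,0) -> (109,0) [heading=0, draw]
    BK 3: (109,0) -> (106,0) [heading=0, draw]
    -- iteration 4/4 --
    FD 4: (106,0) -> (110,0) [heading=0, draw]
    FD 1: (110,0) -> (111,0) [heading=0, draw]
    BK 3: (111,0) -> (108,0) [heading=0, draw]
  ]
]
BK 4: (108,0) -> (104,0) [heading=0, draw]
RT 168: heading 0 -> 192
Final: pos=(104,0), heading=192, 45 segment(s) drawn

Answer: 104 0 192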